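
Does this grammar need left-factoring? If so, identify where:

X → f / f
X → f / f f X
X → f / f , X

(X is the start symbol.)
Yes, X has productions with common prefix 'f / f'

Left-factoring is needed when two productions for the same non-terminal
share a common prefix on the right-hand side.

Productions for X:
  X → f / f
  X → f / f f X
  X → f / f , X

Found common prefix 'f / f' in productions for X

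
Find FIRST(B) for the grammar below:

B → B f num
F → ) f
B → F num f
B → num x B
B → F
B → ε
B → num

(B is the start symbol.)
{ ')', 'f', 'num', ε }

FIRST sets of the other non-terminals involved (by the same procedure, iterated to a fixed point):
  FIRST(F) = { ')' }

From B → B f num:
  - B is the symbol being defined: contributes nothing new
    B is nullable, so continue to the next symbol
  - f is a terminal: add 'f' and stop
From B → F num f:
  - F is a non-terminal: add FIRST(F) \ {ε} = { ')' }
    F is not nullable, so stop
From B → num x B:
  - num is a terminal: add 'num' and stop
From B → F:
  - F is a non-terminal: add FIRST(F) \ {ε} = { ')' }
    F is not nullable, so stop
From B → ε:
  - ε-production, so ε ∈ FIRST(B)
From B → num:
  - num is a terminal: add 'num' and stop

Collecting: FIRST(B) = { ')', 'f', 'num', ε }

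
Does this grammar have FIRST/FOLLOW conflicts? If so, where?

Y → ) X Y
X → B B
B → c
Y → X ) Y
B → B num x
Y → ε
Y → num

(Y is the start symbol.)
Nullable non-terminals: Y.
FIRST sets used below: FIRST(X) = { 'c' }

Y: nullable alternative(s) Y → ε; FOLLOW(Y) = { $ }
  Y → ) X Y: FIRST \ {ε} = { ')' } — disjoint from FOLLOW(Y)
  Y → X ) Y: FIRST \ {ε} = { 'c' } — disjoint from FOLLOW(Y)
  Y → ε: FIRST \ {ε} = { } — this is the only nullable alternative, skip
  Y → num: FIRST \ {ε} = { 'num' } — disjoint from FOLLOW(Y)

B, X have no nullable alternative, so no FIRST/FOLLOW check is needed there.

No FIRST/FOLLOW conflicts found.

Answer: No FIRST/FOLLOW conflicts.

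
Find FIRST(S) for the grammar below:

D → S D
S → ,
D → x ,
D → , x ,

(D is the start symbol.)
{ ',' }

To compute FIRST(S), examine every production with S on the left-hand side, reading each right-hand side left to right until a non-nullable symbol is reached.

From S → ,:
  - ',' is a terminal: add ',' and stop

Collecting: FIRST(S) = { ',' }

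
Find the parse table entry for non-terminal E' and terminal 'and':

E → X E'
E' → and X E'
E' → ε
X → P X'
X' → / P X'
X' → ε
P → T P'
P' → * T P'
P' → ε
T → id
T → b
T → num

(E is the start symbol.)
E' → and X E'

To find M[E', 'and'], we find productions for E' where 'and' is in the predict set (PREDICT(N → α) = (FIRST(α) \ {ε}) ∪ (FOLLOW(N) if α ⇒* ε)).

Relevant sets:
  FOLLOW(E') = { $ }

E' → and X E': PREDICT = { 'and' }
  'and' is in predict set, so this production goes in M[E', 'and']
E' → ε: PREDICT = { $ }

M[E', 'and'] = E' → and X E'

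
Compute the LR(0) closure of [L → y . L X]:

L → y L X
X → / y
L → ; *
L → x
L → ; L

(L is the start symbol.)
To compute CLOSURE, for each item [A → α.Bβ] where B is a non-terminal, add [B → .γ] for all productions B → γ; repeat for the newly added items until nothing changes.

Start with: [L → y . L X]
  [L → y . L X] has the dot before L: add [L → . y L X], [L → . ; *], [L → . x], [L → . ; L]
No further items can be added.

CLOSURE = { [L → . ; *], [L → . ; L], [L → . x], [L → . y L X], [L → y . L X] }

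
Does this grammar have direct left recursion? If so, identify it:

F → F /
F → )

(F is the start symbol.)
Yes, F is left-recursive

Direct left recursion occurs when N → N α for some non-terminal N (the right-hand side begins with the left-hand side itself).

F → F /: LEFT RECURSIVE (starts with F)
F → ): starts with ')'

The grammar has direct left recursion on: F.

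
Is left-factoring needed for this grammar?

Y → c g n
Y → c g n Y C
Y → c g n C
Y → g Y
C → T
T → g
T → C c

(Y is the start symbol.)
Yes, Y has productions with common prefix 'c g n'

Left-factoring is needed when two productions for the same non-terminal
share a common prefix on the right-hand side.

Productions for Y:
  Y → c g n
  Y → c g n Y C
  Y → c g n C
  Y → g Y
Productions for T:
  T → g
  T → C c

Found common prefix 'c g n' in productions for Y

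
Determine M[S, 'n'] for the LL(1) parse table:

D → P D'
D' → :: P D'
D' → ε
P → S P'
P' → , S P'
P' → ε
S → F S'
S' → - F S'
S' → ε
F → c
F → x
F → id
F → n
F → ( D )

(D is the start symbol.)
S → F S'

To find M[S, 'n'], we find productions for S where 'n' is in the predict set (PREDICT(N → α) = (FIRST(α) \ {ε}) ∪ (FOLLOW(N) if α ⇒* ε)).

Relevant sets:
  FIRST(F) = { '(', 'c', 'id', 'n', 'x' }

S → F S': PREDICT = { '(', 'c', 'id', 'n', 'x' }
  'n' is in predict set, so this production goes in M[S, 'n']

M[S, 'n'] = S → F S'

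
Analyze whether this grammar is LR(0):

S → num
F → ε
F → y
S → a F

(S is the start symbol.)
No. Shift-reduce conflict between [F → .] and [F → . y]

Augment with S' → S and build the canonical LR(0) collection (I0 = CLOSURE({[S' → . S]}), then GOTO on every symbol after a dot until no new states appear). It has 6 states:
  I0: { [S → . a F], [S → . num], [S' → . S] }  — shift
  I1: { [S' → S .] }  — accept
  I2: { [F → . y], [F → .], [S → a . F] }  — shift, reduce
  I3: { [S → num .] }  — reduce
  I4: { [S → a F .] }  — reduce
  I5: { [F → y .] }  — reduce

Conflict in state I2:
  Shift-reduce conflict between [F → .] and [F → . y]
So the grammar is NOT LR(0).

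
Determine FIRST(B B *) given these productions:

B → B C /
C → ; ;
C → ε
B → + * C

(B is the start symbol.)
FIRST sets of the non-terminals involved (from the grammar, by fixed-point iteration):
  FIRST(B) = { '+' }

To compute FIRST(B B *), process the symbols left to right:
Symbol B is a non-terminal. Add FIRST(B) \ {ε} = { '+' }
B is not nullable (ε ∉ FIRST(B)), so stop here.
FIRST(B B *) = { '+' }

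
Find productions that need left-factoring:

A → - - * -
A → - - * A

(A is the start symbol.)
Left-factoring is needed when two productions for the same non-terminal
share a common prefix on the right-hand side.

Productions for A:
  A → - - * -
  A → - - * A

Found common prefix '- - *' in productions for A

Answer: Yes, A has productions with common prefix '- - *'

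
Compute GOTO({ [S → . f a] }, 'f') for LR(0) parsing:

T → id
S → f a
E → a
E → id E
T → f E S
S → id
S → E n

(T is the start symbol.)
GOTO(I, 'f') = CLOSURE({ [A → αX.β] : [A → α.Xβ] ∈ I, X = 'f' })

Items with dot before 'f', with the dot advanced:
  [S → . f a] → [S → f . a]
Closure adds nothing (no advanced item has the dot before a non-terminal).

GOTO = { [S → f . a] }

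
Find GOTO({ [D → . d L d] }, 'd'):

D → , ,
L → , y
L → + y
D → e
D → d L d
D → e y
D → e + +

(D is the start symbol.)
{ [D → d . L d], [L → . + y], [L → . , y] }

GOTO(I, 'd') = CLOSURE({ [A → αX.β] : [A → α.Xβ] ∈ I, X = 'd' })

Items with dot before 'd', with the dot advanced:
  [D → . d L d] → [D → d . L d]
Closure of the advanced items:
  [D → d . L d] has the dot before L: add [L → . , y], [L → . + y]

GOTO = { [D → d . L d], [L → . + y], [L → . , y] }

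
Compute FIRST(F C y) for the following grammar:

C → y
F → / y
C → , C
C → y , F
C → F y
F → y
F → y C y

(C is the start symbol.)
FIRST sets of the non-terminals involved (from the grammar, by fixed-point iteration):
  FIRST(F) = { '/', 'y' }

To compute FIRST(F C y), process the symbols left to right:
Symbol F is a non-terminal. Add FIRST(F) \ {ε} = { '/', 'y' }
F is not nullable (ε ∉ FIRST(F)), so stop here.
FIRST(F C y) = { '/', 'y' }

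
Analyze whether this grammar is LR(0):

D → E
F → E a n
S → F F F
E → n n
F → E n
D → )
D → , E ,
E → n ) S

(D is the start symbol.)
Augment with D' → D and build the canonical LR(0) collection (I0 = CLOSURE({[D' → . D]}), then GOTO on every symbol after a dot until no new states appear). It has 18 states:
  I0: { [D → . )], [D → . , E ,], [D → . E], [D' → . D], [E → . n ) S], [E → . n n] }  — shift
  I1: { [D → ) .] }  — reduce
  I2: { [D → , . E ,], [E → . n ) S], [E → . n n] }  — shift
  I3: { [D' → D .] }  — accept
  I4: { [D → E .] }  — reduce
  I5: { [E → n . ) S], [E → n . n] }  — shift
  I6: { [E → . n ) S], [E → . n n], [E → n ) . S], [F → . E a n], [F → . E n], [S → . F F F] }  — shift
  I7: { [E → n n .] }  — reduce
  I8: { [F → E . a n], [F → E . n] }  — shift
  I9: { [E → . n ) S], [E → . n n], [F → . E a n], [F → . E n], [S → F . F F] }  — shift
  I10: { [E → n ) S .] }  — reduce
  I11: { [E → . n ) S], [E → . n n], [F → . E a n], [F → . E n], [S → F F . F] }  — shift
  I12: { [S → F F F .] }  — reduce
  I13: { [F → E a . n] }  — shift
  I14: { [F → E n .] }  — reduce
  I15: { [F → E a n .] }  — reduce
  I16: { [D → , E . ,] }  — shift
  I17: { [D → , E , .] }  — reduce

Every state is either a pure shift/goto state or contains exactly one complete item and nothing to shift — no conflicts. The grammar is LR(0).

Answer: Yes, the grammar is LR(0)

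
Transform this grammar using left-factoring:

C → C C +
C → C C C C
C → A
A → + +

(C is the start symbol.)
C → C C C'
C' → +
C' → C C
C → A
A → + +

Left-factoring transforms A → αβ₁ | αβ₂ into A → αA' and A' → β₁ | β₂
(α is the longest common prefix among the alternatives). Repeat until
no nonterminal has two alternatives with a common prefix.

Round 1: C has alternatives sharing prefix 'C C'. Introduce C': C → C C C'
  Add: C' → +
  Add: C' → C C

No remaining common prefixes — done.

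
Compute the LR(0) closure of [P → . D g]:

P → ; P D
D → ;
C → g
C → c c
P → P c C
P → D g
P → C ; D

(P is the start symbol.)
To compute CLOSURE, for each item [A → α.Bβ] where B is a non-terminal, add [B → .γ] for all productions B → γ; repeat for the newly added items until nothing changes.

Start with: [P → . D g]
  [P → . D g] has the dot before D: add [D → . ;]
No further items can be added.

CLOSURE = { [D → . ;], [P → . D g] }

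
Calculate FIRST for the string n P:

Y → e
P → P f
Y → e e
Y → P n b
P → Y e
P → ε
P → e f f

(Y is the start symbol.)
{ 'n' }

To compute FIRST(n P), process the symbols left to right:
Symbol n is a terminal. Add 'n' and stop.
FIRST(n P) = { 'n' }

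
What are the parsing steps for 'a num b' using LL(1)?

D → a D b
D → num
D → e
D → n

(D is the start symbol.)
LL(1) parsing maintains a stack (initially the start symbol over $) and the input. At each step: if the stack top is a terminal, match it against the current input token; if it is a non-terminal N, replace it with the RHS of M[N, lookahead] (the unique production whose predict set contains the lookahead).

Stack is shown with the top on the left.

Stack    Input      Action
--------------------------
D $      a num b $  output D → a D b
a D b $  a num b $  match 'a'
D b $    num b $    output D → num
num b $  num b $    match 'num'
b $      b $        match 'b'
$        $          accept

The string is accepted.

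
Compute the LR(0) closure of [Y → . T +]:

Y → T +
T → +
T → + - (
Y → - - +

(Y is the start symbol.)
{ [T → . + - (], [T → . +], [Y → . T +] }

To compute CLOSURE, for each item [A → α.Bβ] where B is a non-terminal, add [B → .γ] for all productions B → γ; repeat for the newly added items until nothing changes.

Start with: [Y → . T +]
  [Y → . T +] has the dot before T: add [T → . +], [T → . + - (]
No further items can be added.

CLOSURE = { [T → . + - (], [T → . +], [Y → . T +] }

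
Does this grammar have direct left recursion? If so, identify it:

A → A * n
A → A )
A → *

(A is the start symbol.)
Direct left recursion occurs when N → N α for some non-terminal N (the right-hand side begins with the left-hand side itself).

A → A * n: LEFT RECURSIVE (starts with A)
A → A ): LEFT RECURSIVE (starts with A)
A → *: starts with '*'

The grammar has direct left recursion on: A.

Answer: Yes, A is left-recursive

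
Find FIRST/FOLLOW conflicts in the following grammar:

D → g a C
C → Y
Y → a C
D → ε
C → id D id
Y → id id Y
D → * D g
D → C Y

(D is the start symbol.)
Nullable non-terminals: D.
FIRST sets used below: FIRST(C) = { 'a', 'id' }

D: nullable alternative(s) D → ε; FOLLOW(D) = { $, 'g', 'id' }
  D → g a C: FIRST \ {ε} = { 'g' } — overlaps FOLLOW(D) on { 'g' }: CONFLICT
  D → ε: FIRST \ {ε} = { } — this is the only nullable alternative, skip
  D → * D g: FIRST \ {ε} = { '*' } — disjoint from FOLLOW(D)
  D → C Y: FIRST \ {ε} = { 'a', 'id' } — overlaps FOLLOW(D) on { 'id' }: CONFLICT

C, Y have no nullable alternative, so no FIRST/FOLLOW check is needed there.

So the grammar has 2 FIRST/FOLLOW conflicts (marked CONFLICT above).

Answer: Yes. D → g a C with FOLLOW(D) on { 'g' }; D → C Y with FOLLOW(D) on { 'id' }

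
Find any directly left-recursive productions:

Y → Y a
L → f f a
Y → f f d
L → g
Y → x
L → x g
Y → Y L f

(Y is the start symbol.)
Y → Y a: LEFT RECURSIVE (starts with Y)
L → f f a: starts with f
Y → f f d: starts with f
L → g: starts with g
Y → x: starts with x
L → x g: starts with x
Y → Y L f: LEFT RECURSIVE (starts with Y)

The grammar has direct left recursion on: Y.

Answer: Yes, Y is left-recursive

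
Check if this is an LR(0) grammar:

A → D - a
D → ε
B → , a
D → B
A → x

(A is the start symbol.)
Augment with A' → A and build the canonical LR(0) collection (I0 = CLOSURE({[A' → . A]}), then GOTO on every symbol after a dot until no new states appear). It has 9 states:
  I0: { [A → . D - a], [A → . x], [A' → . A], [B → . , a], [D → . B], [D → .] }  — shift, reduce
  I1: { [B → , . a] }  — shift
  I2: { [A' → A .] }  — accept
  I3: { [D → B .] }  — reduce
  I4: { [A → D . - a] }  — shift
  I5: { [A → x .] }  — reduce
  I6: { [A → D - . a] }  — shift
  I7: { [A → D - a .] }  — reduce
  I8: { [B → , a .] }  — reduce

Conflict in state I0:
  Shift-reduce conflict between [D → .] and [A → . x]
So the grammar is NOT LR(0).

Answer: No. Shift-reduce conflict between [D → .] and [A → . x]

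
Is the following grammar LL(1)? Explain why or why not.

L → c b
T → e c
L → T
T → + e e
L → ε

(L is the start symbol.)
Yes, the grammar is LL(1).

Relevant sets:
  FIRST(T) = { '+', 'e' }
  FOLLOW(L) = { $ }

For L:
  PREDICT(L → c b) = { 'c' }
  PREDICT(L → T) = { '+', 'e' }
  PREDICT(L → ε) = { $ }
For T:
  PREDICT(T → e c) = { 'e' }
  PREDICT(T → '+' e e) = { '+' }

All predict sets are disjoint. The grammar IS LL(1).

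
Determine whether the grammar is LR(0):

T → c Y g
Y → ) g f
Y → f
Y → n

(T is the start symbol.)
Yes, the grammar is LR(0)

A grammar is LR(0) if no state in the canonical LR(0) collection has:
  - both a shift item (dot before a terminal) and a complete item (shift-reduce conflict), or
  - two or more complete items (reduce-reduce conflict; the accept item [T' → T .] counts as a complete item here).

Augment with T' → T and build the canonical LR(0) collection (I0 = CLOSURE({[T' → . T]}), then GOTO on every symbol after a dot until no new states appear). It has 10 states:
  I0: { [T → . c Y g], [T' → . T] }  — shift
  I1: { [T' → T .] }  — accept
  I2: { [T → c . Y g], [Y → . ) g f], [Y → . f], [Y → . n] }  — shift
  I3: { [Y → ) . g f] }  — shift
  I4: { [T → c Y . g] }  — shift
  I5: { [Y → f .] }  — reduce
  I6: { [Y → n .] }  — reduce
  I7: { [T → c Y g .] }  — reduce
  I8: { [Y → ) g . f] }  — shift
  I9: { [Y → ) g f .] }  — reduce

Every state is either a pure shift/goto state or contains exactly one complete item and nothing to shift — no conflicts. The grammar is LR(0).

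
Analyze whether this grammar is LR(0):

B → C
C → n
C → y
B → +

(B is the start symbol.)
A grammar is LR(0) if no state in the canonical LR(0) collection has:
  - both a shift item (dot before a terminal) and a complete item (shift-reduce conflict), or
  - two or more complete items (reduce-reduce conflict; the accept item [B' → B .] counts as a complete item here).

Augment with B' → B and build the canonical LR(0) collection (I0 = CLOSURE({[B' → . B]}), then GOTO on every symbol after a dot until no new states appear). It has 6 states:
  I0: { [B → . +], [B → . C], [B' → . B], [C → . n], [C → . y] }  — shift
  I1: { [B → + .] }  — reduce
  I2: { [B' → B .] }  — accept
  I3: { [B → C .] }  — reduce
  I4: { [C → n .] }  — reduce
  I5: { [C → y .] }  — reduce

Every state is either a pure shift/goto state or contains exactly one complete item and nothing to shift — no conflicts. The grammar is LR(0).

Answer: Yes, the grammar is LR(0)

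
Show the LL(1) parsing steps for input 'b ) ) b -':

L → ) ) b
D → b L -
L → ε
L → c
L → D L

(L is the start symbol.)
Stack is shown with the top on the left.

Stack        Input        Action
--------------------------------
L $          b ) ) b - $  output L → D L
D L $        b ) ) b - $  output D → b L -
b L - L $    b ) ) b - $  match 'b'
L - L $      ) ) b - $    output L → ) ) b
) ) b - L $  ) ) b - $    match ')'
) b - L $    ) b - $      match ')'
b - L $      b - $        match 'b'
- L $        - $          match '-'
L $          $            output L → ε
$            $            accept

The string is accepted.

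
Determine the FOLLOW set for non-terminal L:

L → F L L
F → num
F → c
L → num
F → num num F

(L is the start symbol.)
{ $, 'c', 'num' }

To compute FOLLOW(L), find every occurrence of L on a right-hand side N → α L β: add FIRST(β) \ {ε}, and if β is empty or nullable also add FOLLOW(N). Iterate to a fixed point.

L is the start symbol, so $ ∈ FOLLOW(L).
In L → F L L: L is followed by L, add FIRST(L) \ {ε} = { 'c', 'num' }
In L → F L L: L is at the end; this adds FOLLOW(L) to itself — nothing new

Taking the union: FOLLOW(L) = { $, 'c', 'num' }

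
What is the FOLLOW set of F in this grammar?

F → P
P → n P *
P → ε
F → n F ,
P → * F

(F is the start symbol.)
To compute FOLLOW(F), find every occurrence of F on a right-hand side N → α F β: add FIRST(β) \ {ε}, and if β is empty or nullable also add FOLLOW(N). Iterate to a fixed point.

F is the start symbol, so $ ∈ FOLLOW(F).
In F → n F ,: F is followed by ',', add FIRST(',') \ {ε} = { ',' }
In P → * F: F is at the end, add FOLLOW(P)

The FOLLOW sets referred to above (computed the same way, to a fixed point):
  FOLLOW(P) = { $, '*', ',' }

Taking the union: FOLLOW(F) = { $, '*', ',' }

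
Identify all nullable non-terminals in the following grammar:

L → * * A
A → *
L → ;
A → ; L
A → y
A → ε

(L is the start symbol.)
{ 'A' }

A non-terminal is nullable if it can derive ε (the empty string): either it has an ε-production, or it has a production whose right-hand side consists entirely of nullable non-terminals.

ε-productions: A → ε
So A is immediately nullable.
No further non-terminal can be added: every production for the remaining non-terminals contains a terminal or a non-nullable non-terminal.
Nullable = { 'A' }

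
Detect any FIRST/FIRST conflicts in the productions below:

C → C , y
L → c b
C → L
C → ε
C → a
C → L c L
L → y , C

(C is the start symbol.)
Yes. C → C ',' y / C → L on { 'c', 'y' }; C → C ',' y / C → a on { 'a' }; C → C ',' y / C → L c L on { 'c', 'y' }; C → L / C → L c L on { 'c', 'y' }

FIRST sets of the non-terminals at (or reachable through a nullable prefix from) the front of some alternative:
  FIRST(C) = { ',', 'a', 'c', 'y', ε }
  FIRST(L) = { 'c', 'y' }

Productions for C:
  C → C , y: FIRST = { ',', 'a', 'c', 'y' }
  C → L: FIRST = { 'c', 'y' }
  C → ε: FIRST = { ε }
  C → a: FIRST = { 'a' }
  C → L c L: FIRST = { 'c', 'y' }
Productions for L:
  L → c b: FIRST = { 'c' }
  L → y , C: FIRST = { 'y' }

Conflict for C: C → C , y and C → L
  Overlap: { 'c', 'y' }
Conflict for C: C → C , y and C → a
  Overlap: { 'a' }
Conflict for C: C → C , y and C → L c L
  Overlap: { 'c', 'y' }
Conflict for C: C → L and C → L c L
  Overlap: { 'c', 'y' }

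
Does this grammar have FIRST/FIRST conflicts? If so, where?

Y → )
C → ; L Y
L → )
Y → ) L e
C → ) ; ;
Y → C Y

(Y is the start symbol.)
FIRST sets of the non-terminals at (or reachable through a nullable prefix from) the front of some alternative:
  FIRST(C) = { ')', ';' }

Productions for Y:
  Y → ): FIRST = { ')' }
  Y → ) L e: FIRST = { ')' }
  Y → C Y: FIRST = { ')', ';' }
Productions for C:
  C → ; L Y: FIRST = { ';' }
  C → ) ; ;: FIRST = { ')' }
L has only one production, so no FIRST/FIRST conflict is possible there.

Conflict for Y: Y → ) and Y → ) L e
  Overlap: { ')' }
Conflict for Y: Y → ) and Y → C Y
  Overlap: { ')' }
Conflict for Y: Y → ) L e and Y → C Y
  Overlap: { ')' }

Answer: Yes. Y → ')' / Y → ')' L e on { ')' }; Y → ')' / Y → C Y on { ')' }; Y → ')' L e / Y → C Y on { ')' }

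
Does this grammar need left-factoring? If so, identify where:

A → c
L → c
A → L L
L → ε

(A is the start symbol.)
Left-factoring is needed when two productions for the same non-terminal
share a common prefix on the right-hand side.

Productions for A:
  A → c
  A → L L
Productions for L:
  L → c
  L → ε

No common prefixes found.

Answer: No, left-factoring is not needed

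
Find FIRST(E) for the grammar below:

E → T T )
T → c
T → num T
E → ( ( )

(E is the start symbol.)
To compute FIRST(E), examine every production with E on the left-hand side, reading each right-hand side left to right until a non-nullable symbol is reached.

FIRST sets of the other non-terminals involved (by the same procedure, iterated to a fixed point):
  FIRST(T) = { 'c', 'num' }

From E → T T ):
  - T is a non-terminal: add FIRST(T) \ {ε} = { 'c', 'num' }
    T is not nullable, so stop
From E → ( ( ):
  - '(' is a terminal: add '(' and stop

Collecting: FIRST(E) = { '(', 'c', 'num' }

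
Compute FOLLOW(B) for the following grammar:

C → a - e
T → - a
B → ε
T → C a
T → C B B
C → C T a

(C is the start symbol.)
To compute FOLLOW(B), find every occurrence of B on a right-hand side N → α B β: add FIRST(β) \ {ε}, and if β is empty or nullable also add FOLLOW(N). Iterate to a fixed point.

In T → C B B: B is followed by B, add FIRST(B) \ {ε} = { }
  B is nullable, so also add FOLLOW(T)
In T → C B B: B is at the end, add FOLLOW(T)

The FOLLOW sets referred to above (computed the same way, to a fixed point):
  FOLLOW(T) = { 'a' }

Taking the union: FOLLOW(B) = { 'a' }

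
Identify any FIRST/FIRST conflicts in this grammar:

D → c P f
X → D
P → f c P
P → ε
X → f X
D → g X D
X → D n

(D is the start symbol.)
A FIRST/FIRST conflict occurs when two productions N → α and N → β for the same non-terminal have FIRST(α) ∩ FIRST(β) ≠ ∅ (with ε ∈ FIRST of a nullable right-hand side, so two nullable alternatives also conflict).

FIRST sets of the non-terminals at (or reachable through a nullable prefix from) the front of some alternative:
  FIRST(D) = { 'c', 'g' }

Productions for D:
  D → c P f: FIRST = { 'c' }
  D → g X D: FIRST = { 'g' }
Productions for X:
  X → D: FIRST = { 'c', 'g' }
  X → f X: FIRST = { 'f' }
  X → D n: FIRST = { 'c', 'g' }
Productions for P:
  P → f c P: FIRST = { 'f' }
  P → ε: FIRST = { ε }

Conflict for X: X → D and X → D n
  Overlap: { 'c', 'g' }

Answer: Yes. X → D / X → D n on { 'c', 'g' }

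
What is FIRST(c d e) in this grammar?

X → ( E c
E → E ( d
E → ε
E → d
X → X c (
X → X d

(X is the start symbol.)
{ 'c' }

To compute FIRST(c d e), process the symbols left to right:
Symbol c is a terminal. Add 'c' and stop.
FIRST(c d e) = { 'c' }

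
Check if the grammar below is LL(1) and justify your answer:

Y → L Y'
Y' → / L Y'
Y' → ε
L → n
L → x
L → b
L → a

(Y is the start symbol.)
A grammar is LL(1) if for each non-terminal N with multiple productions, the predict sets of those productions are pairwise disjoint, where PREDICT(N → α) = (FIRST(α) \ {ε}) ∪ (FOLLOW(N) if α ⇒* ε).

Relevant sets:
  FOLLOW(Y') = { $ }

For Y':
  PREDICT(Y' → '/' L Y') = { '/' }
  PREDICT(Y' → ε) = { $ }
For L:
  PREDICT(L → n) = { 'n' }
  PREDICT(L → x) = { 'x' }
  PREDICT(L → b) = { 'b' }
  PREDICT(L → a) = { 'a' }
Y has a single production, so nothing to check there.

All predict sets are disjoint. The grammar IS LL(1).

Answer: Yes, the grammar is LL(1).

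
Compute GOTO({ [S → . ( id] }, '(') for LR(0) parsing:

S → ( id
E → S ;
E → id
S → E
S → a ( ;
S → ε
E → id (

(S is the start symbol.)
GOTO(I, '(') = CLOSURE({ [A → αX.β] : [A → α.Xβ] ∈ I, X = '(' })

Items with dot before '(', with the dot advanced:
  [S → . ( id] → [S → ( . id]
Closure adds nothing (no advanced item has the dot before a non-terminal).

GOTO = { [S → ( . id] }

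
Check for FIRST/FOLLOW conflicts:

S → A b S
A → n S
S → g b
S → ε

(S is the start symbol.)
Nullable non-terminals: S.
FIRST sets used below: FIRST(A) = { 'n' }

S: nullable alternative(s) S → ε; FOLLOW(S) = { $, 'b' }
  S → A b S: FIRST \ {ε} = { 'n' } — disjoint from FOLLOW(S)
  S → g b: FIRST \ {ε} = { 'g' } — disjoint from FOLLOW(S)
  S → ε: FIRST \ {ε} = { } — this is the only nullable alternative, skip

A has no nullable alternative, so no FIRST/FOLLOW check is needed there.

No FIRST/FOLLOW conflicts found.

Answer: No FIRST/FOLLOW conflicts.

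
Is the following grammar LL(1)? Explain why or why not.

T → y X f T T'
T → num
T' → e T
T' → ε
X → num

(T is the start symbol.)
Relevant sets:
  FOLLOW(T') = { $, 'e' }

For T:
  PREDICT(T → y X f T T') = { 'y' }
  PREDICT(T → num) = { 'num' }
For T':
  PREDICT(T' → e T) = { 'e' }
  PREDICT(T' → ε) = { $, 'e' }
X has a single production, so nothing to check there.

Conflict found: Predict set conflict for T': { 'e' }
The grammar is NOT LL(1).

Answer: No. Predict set conflict for T': { 'e' }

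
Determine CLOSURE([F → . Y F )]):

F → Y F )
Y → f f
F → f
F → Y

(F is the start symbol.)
Start with: [F → . Y F )]
  [F → . Y F )] has the dot before Y: add [Y → . f f]
No further items can be added.

CLOSURE = { [F → . Y F )], [Y → . f f] }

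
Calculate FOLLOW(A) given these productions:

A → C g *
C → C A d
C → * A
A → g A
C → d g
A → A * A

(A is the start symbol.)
{ $, '*', 'd', 'g' }

To compute FOLLOW(A), find every occurrence of A on a right-hand side N → α A β: add FIRST(β) \ {ε}, and if β is empty or nullable also add FOLLOW(N). Iterate to a fixed point.

A is the start symbol, so $ ∈ FOLLOW(A).
In C → C A d: A is followed by d, add FIRST(d) \ {ε} = { 'd' }
In C → * A: A is at the end, add FOLLOW(C)
In A → g A: A is at the end; this adds FOLLOW(A) to itself — nothing new
In A → A * A: A is followed by '*' A, add FIRST('*' A) \ {ε} = { '*' }
In A → A * A: A is at the end; this adds FOLLOW(A) to itself — nothing new

The FOLLOW sets referred to above (computed the same way, to a fixed point):
  FOLLOW(C) = { '*', 'd', 'g' }

Taking the union: FOLLOW(A) = { $, '*', 'd', 'g' }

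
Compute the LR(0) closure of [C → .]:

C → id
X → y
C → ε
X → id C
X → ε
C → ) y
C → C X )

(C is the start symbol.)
To compute CLOSURE, for each item [A → α.Bβ] where B is a non-terminal, add [B → .γ] for all productions B → γ; repeat for the newly added items until nothing changes.

Start with: [C → .]
The dot is at the end, so nothing is added.

CLOSURE = { [C → .] }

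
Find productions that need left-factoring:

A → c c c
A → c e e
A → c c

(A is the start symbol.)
Yes, A has productions with common prefix 'c'

Left-factoring is needed when two productions for the same non-terminal
share a common prefix on the right-hand side.

Productions for A:
  A → c c c
  A → c e e
  A → c c

Found common prefix 'c' in productions for A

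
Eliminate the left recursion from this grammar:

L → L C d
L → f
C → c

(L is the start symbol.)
L is directly left-recursive. The standard transformation for
  A → A α₁ | ... | A α_m | β₁ | ... | β_n
is
  A  → β₁ A' | ... | β_n A'
  A' → α₁ A' | ... | α_m A' | ε

L → f becomes L → f L'
L → L C d becomes L' → C d L'
Add L' → ε

Productions for other non-terminals are unchanged:
  C → c

Resulting grammar:
L → f L'
L' → C d L'
L' → ε
C → c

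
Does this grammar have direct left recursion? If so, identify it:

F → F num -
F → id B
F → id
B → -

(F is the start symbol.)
F → F num -: LEFT RECURSIVE (starts with F)
F → id B: starts with id
F → id: starts with id
B → -: starts with '-'

The grammar has direct left recursion on: F.

Answer: Yes, F is left-recursive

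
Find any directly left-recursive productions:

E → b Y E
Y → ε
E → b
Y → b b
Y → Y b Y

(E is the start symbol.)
Yes, Y is left-recursive

Direct left recursion occurs when N → N α for some non-terminal N (the right-hand side begins with the left-hand side itself).

E → b Y E: starts with b
Y → ε: starts with ε
E → b: starts with b
Y → b b: starts with b
Y → Y b Y: LEFT RECURSIVE (starts with Y)

The grammar has direct left recursion on: Y.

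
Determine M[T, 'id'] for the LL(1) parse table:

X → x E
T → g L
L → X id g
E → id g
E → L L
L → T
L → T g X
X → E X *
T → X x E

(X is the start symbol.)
To find M[T, 'id'], we find productions for T where 'id' is in the predict set (PREDICT(N → α) = (FIRST(α) \ {ε}) ∪ (FOLLOW(N) if α ⇒* ε)).

Relevant sets:
  FIRST(X) = { 'g', 'id', 'x' }

T → g L: PREDICT = { 'g' }
T → X x E: PREDICT = { 'g', 'id', 'x' }
  'id' is in predict set, so this production goes in M[T, 'id']

M[T, 'id'] = T → X x E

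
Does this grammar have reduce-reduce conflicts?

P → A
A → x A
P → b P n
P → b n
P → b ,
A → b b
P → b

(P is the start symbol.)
A reduce-reduce conflict occurs when an LR(0) state has two complete items [A → α .] and [B → β .] — both call for a reduction, and with no lookahead the parser cannot choose between them.

Augment with P' → P and build the canonical LR(0) collection (I0 = CLOSURE({[P' → . P]}), then GOTO on every symbol after a dot until no new states appear). It has 13 states:
  I0: { [A → . b b], [A → . x A], [P → . A], [P → . b ,], [P → . b P n], [P → . b n], [P → . b], [P' → . P] }  — shift
  I1: { [P → A .] }  — reduce
  I2: { [P' → P .] }  — accept
  I3: { [A → . b b], [A → . x A], [A → b . b], [P → . A], [P → . b ,], [P → . b P n], [P → . b n], [P → . b], [P → b . ,], [P → b . P n], [P → b . n], [P → b .] }  — shift, reduce
  I4: { [A → . b b], [A → . x A], [A → x . A] }  — shift
  I5: { [A → x A .] }  — reduce
  I6: { [A → b . b] }  — shift
  I7: { [A → b b .] }  — reduce
  I8: { [P → b , .] }  — reduce
  I9: { [P → b P . n] }  — shift
  I10: { [A → . b b], [A → . x A], [A → b . b], [A → b b .], [P → . A], [P → . b ,], [P → . b P n], [P → . b n], [P → . b], [P → b . ,], [P → b . P n], [P → b . n], [P → b .] }  — shift, 2 reduces
  I11: { [P → b n .] }  — reduce
  I12: { [P → b P n .] }  — reduce

I10 contains complete items [A → b b .], [P → b .] — reduce-reduce conflict.

Answer: Yes — I10: [A → b b .] vs [P → b .]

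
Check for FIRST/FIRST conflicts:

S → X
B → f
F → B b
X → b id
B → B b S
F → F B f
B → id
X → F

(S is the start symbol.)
Yes. B → f / B → B b S on { 'f' }; B → B b S / B → id on { 'id' }; F → B b / F → F B f on { 'f', 'id' }

A FIRST/FIRST conflict occurs when two productions N → α and N → β for the same non-terminal have FIRST(α) ∩ FIRST(β) ≠ ∅ (with ε ∈ FIRST of a nullable right-hand side, so two nullable alternatives also conflict).

FIRST sets of the non-terminals at (or reachable through a nullable prefix from) the front of some alternative:
  FIRST(B) = { 'f', 'id' }
  FIRST(F) = { 'f', 'id' }

Productions for B:
  B → f: FIRST = { 'f' }
  B → B b S: FIRST = { 'f', 'id' }
  B → id: FIRST = { 'id' }
Productions for F:
  F → B b: FIRST = { 'f', 'id' }
  F → F B f: FIRST = { 'f', 'id' }
Productions for X:
  X → b id: FIRST = { 'b' }
  X → F: FIRST = { 'f', 'id' }
S has only one production, so no FIRST/FIRST conflict is possible there.

Conflict for B: B → f and B → B b S
  Overlap: { 'f' }
Conflict for B: B → B b S and B → id
  Overlap: { 'id' }
Conflict for F: F → B b and F → F B f
  Overlap: { 'f', 'id' }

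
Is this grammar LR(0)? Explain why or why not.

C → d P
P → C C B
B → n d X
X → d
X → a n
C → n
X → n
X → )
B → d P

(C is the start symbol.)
Augment with C' → C and build the canonical LR(0) collection (I0 = CLOSURE({[C' → . C]}), then GOTO on every symbol after a dot until no new states appear). It has 18 states:
  I0: { [C → . d P], [C → . n], [C' → . C] }  — shift
  I1: { [C' → C .] }  — accept
  I2: { [C → . d P], [C → . n], [C → d . P], [P → . C C B] }  — shift
  I3: { [C → n .] }  — reduce
  I4: { [C → . d P], [C → . n], [P → C . C B] }  — shift
  I5: { [C → d P .] }  — reduce
  I6: { [B → . d P], [B → . n d X], [P → C C . B] }  — shift
  I7: { [P → C C B .] }  — reduce
  I8: { [B → d . P], [C → . d P], [C → . n], [P → . C C B] }  — shift
  I9: { [B → n . d X] }  — shift
  I10: { [B → n d . X], [X → . )], [X → . a n], [X → . d], [X → . n] }  — shift
  I11: { [X → ) .] }  — reduce
  I12: { [B → n d X .] }  — reduce
  I13: { [X → a . n] }  — shift
  I14: { [X → d .] }  — reduce
  I15: { [X → n .] }  — reduce
  I16: { [X → a n .] }  — reduce
  I17: { [B → d P .] }  — reduce

Every state is either a pure shift/goto state or contains exactly one complete item and nothing to shift — no conflicts. The grammar is LR(0).

Answer: Yes, the grammar is LR(0)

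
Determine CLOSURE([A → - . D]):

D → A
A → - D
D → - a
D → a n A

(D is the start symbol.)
{ [A → - . D], [A → . - D], [D → . - a], [D → . A], [D → . a n A] }

Start with: [A → - . D]
  [A → - . D] has the dot before D: add [D → . A], [D → . - a], [D → . a n A]
  [D → . A] has the dot before A: add [A → . - D]
No further items can be added.

CLOSURE = { [A → - . D], [A → . - D], [D → . - a], [D → . A], [D → . a n A] }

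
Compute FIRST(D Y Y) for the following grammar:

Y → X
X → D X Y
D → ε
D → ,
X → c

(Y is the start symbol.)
FIRST sets of the non-terminals involved (from the grammar, by fixed-point iteration):
  FIRST(D) = { ',', ε }
  FIRST(Y) = { ',', 'c' }

To compute FIRST(D Y Y), process the symbols left to right:
Symbol D is a non-terminal. Add FIRST(D) \ {ε} = { ',' }
D is nullable (ε ∈ FIRST(D)), continue to the next symbol.
Symbol Y is a non-terminal. Add FIRST(Y) \ {ε} = { ',', 'c' }
Y is not nullable (ε ∉ FIRST(Y)), so stop here.
FIRST(D Y Y) = { ',', 'c' }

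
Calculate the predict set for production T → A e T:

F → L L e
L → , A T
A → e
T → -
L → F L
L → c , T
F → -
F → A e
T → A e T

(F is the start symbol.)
PREDICT(T → A e T) = (FIRST(RHS) \ {ε}) ∪ (FOLLOW(T) if ε ∈ FIRST(RHS), i.e. RHS ⇒* ε)
FIRST(A) = { 'e' }
FIRST(A e T) = { 'e' }
ε ∉ FIRST(A e T), so FOLLOW(T) is not added.
PREDICT(T → A e T) = { 'e' }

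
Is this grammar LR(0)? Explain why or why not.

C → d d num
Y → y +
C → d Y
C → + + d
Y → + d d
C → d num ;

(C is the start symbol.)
Yes, the grammar is LR(0)

A grammar is LR(0) if no state in the canonical LR(0) collection has:
  - both a shift item (dot before a terminal) and a complete item (shift-reduce conflict), or
  - two or more complete items (reduce-reduce conflict; the accept item [C' → C .] counts as a complete item here).

Augment with C' → C and build the canonical LR(0) collection (I0 = CLOSURE({[C' → . C]}), then GOTO on every symbol after a dot until no new states appear). It has 16 states:
  I0: { [C → . + + d], [C → . d Y], [C → . d d num], [C → . d num ;], [C' → . C] }  — shift
  I1: { [C → + . + d] }  — shift
  I2: { [C' → C .] }  — accept
  I3: { [C → d . Y], [C → d . d num], [C → d . num ;], [Y → . + d d], [Y → . y +] }  — shift
  I4: { [Y → + . d d] }  — shift
  I5: { [C → d Y .] }  — reduce
  I6: { [C → d d . num] }  — shift
  I7: { [C → d num . ;] }  — shift
  I8: { [Y → y . +] }  — shift
  I9: { [Y → y + .] }  — reduce
  I10: { [C → d num ; .] }  — reduce
  I11: { [C → d d num .] }  — reduce
  I12: { [Y → + d . d] }  — shift
  I13: { [Y → + d d .] }  — reduce
  I14: { [C → + + . d] }  — shift
  I15: { [C → + + d .] }  — reduce

Every state is either a pure shift/goto state or contains exactly one complete item and nothing to shift — no conflicts. The grammar is LR(0).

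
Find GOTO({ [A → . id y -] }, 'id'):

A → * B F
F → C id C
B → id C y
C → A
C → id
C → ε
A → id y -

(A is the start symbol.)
GOTO(I, 'id') = CLOSURE({ [A → αX.β] : [A → α.Xβ] ∈ I, X = 'id' })

Items with dot before 'id', with the dot advanced:
  [A → . id y -] → [A → id . y -]
Closure adds nothing (no advanced item has the dot before a non-terminal).

GOTO = { [A → id . y -] }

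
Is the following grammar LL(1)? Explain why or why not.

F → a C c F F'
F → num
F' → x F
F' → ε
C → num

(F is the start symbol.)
A grammar is LL(1) if for each non-terminal N with multiple productions, the predict sets of those productions are pairwise disjoint, where PREDICT(N → α) = (FIRST(α) \ {ε}) ∪ (FOLLOW(N) if α ⇒* ε).

Relevant sets:
  FOLLOW(F') = { $, 'x' }

For F:
  PREDICT(F → a C c F F') = { 'a' }
  PREDICT(F → num) = { 'num' }
For F':
  PREDICT(F' → x F) = { 'x' }
  PREDICT(F' → ε) = { $, 'x' }
C has a single production, so nothing to check there.

Conflict found: Predict set conflict for F': { 'x' }
The grammar is NOT LL(1).

Answer: No. Predict set conflict for F': { 'x' }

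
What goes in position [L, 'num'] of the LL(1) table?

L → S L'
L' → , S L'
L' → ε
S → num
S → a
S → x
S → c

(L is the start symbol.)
L → S L'

To find M[L, 'num'], we find productions for L where 'num' is in the predict set (PREDICT(N → α) = (FIRST(α) \ {ε}) ∪ (FOLLOW(N) if α ⇒* ε)).

Relevant sets:
  FIRST(S) = { 'a', 'c', 'num', 'x' }

L → S L': PREDICT = { 'a', 'c', 'num', 'x' }
  'num' is in predict set, so this production goes in M[L, 'num']

M[L, 'num'] = L → S L'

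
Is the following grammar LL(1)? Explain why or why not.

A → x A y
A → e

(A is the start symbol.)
For A:
  PREDICT(A → x A y) = { 'x' }
  PREDICT(A → e) = { 'e' }

All predict sets are disjoint. The grammar IS LL(1).

Answer: Yes, the grammar is LL(1).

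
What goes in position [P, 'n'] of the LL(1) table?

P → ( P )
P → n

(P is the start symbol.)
P → n

To find M[P, 'n'], we find productions for P where 'n' is in the predict set (PREDICT(N → α) = (FIRST(α) \ {ε}) ∪ (FOLLOW(N) if α ⇒* ε)).

P → ( P ): PREDICT = { '(' }
P → n: PREDICT = { 'n' }
  'n' is in predict set, so this production goes in M[P, 'n']

M[P, 'n'] = P → n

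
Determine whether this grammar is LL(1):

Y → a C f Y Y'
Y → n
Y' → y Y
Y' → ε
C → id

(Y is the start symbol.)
No. Predict set conflict for Y': { 'y' }

A grammar is LL(1) if for each non-terminal N with multiple productions, the predict sets of those productions are pairwise disjoint, where PREDICT(N → α) = (FIRST(α) \ {ε}) ∪ (FOLLOW(N) if α ⇒* ε).

Relevant sets:
  FOLLOW(Y') = { $, 'y' }

For Y:
  PREDICT(Y → a C f Y Y') = { 'a' }
  PREDICT(Y → n) = { 'n' }
For Y':
  PREDICT(Y' → y Y) = { 'y' }
  PREDICT(Y' → ε) = { $, 'y' }
C has a single production, so nothing to check there.

Conflict found: Predict set conflict for Y': { 'y' }
The grammar is NOT LL(1).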